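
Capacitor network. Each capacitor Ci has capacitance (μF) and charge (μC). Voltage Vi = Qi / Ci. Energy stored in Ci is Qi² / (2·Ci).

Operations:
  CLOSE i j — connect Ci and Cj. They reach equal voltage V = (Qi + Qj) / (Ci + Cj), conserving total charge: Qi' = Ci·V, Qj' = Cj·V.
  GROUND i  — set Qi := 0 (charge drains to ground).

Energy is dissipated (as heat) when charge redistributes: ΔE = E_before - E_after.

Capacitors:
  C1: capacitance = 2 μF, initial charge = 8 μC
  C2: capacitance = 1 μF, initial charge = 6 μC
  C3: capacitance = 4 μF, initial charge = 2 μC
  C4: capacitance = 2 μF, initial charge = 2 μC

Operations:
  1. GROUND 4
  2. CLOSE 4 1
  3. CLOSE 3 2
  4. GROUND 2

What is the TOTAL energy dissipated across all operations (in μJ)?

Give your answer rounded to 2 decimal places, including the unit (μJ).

Initial: C1(2μF, Q=8μC, V=4.00V), C2(1μF, Q=6μC, V=6.00V), C3(4μF, Q=2μC, V=0.50V), C4(2μF, Q=2μC, V=1.00V)
Op 1: GROUND 4: Q4=0; energy lost=1.000
Op 2: CLOSE 4-1: Q_total=8.00, C_total=4.00, V=2.00; Q4=4.00, Q1=4.00; dissipated=8.000
Op 3: CLOSE 3-2: Q_total=8.00, C_total=5.00, V=1.60; Q3=6.40, Q2=1.60; dissipated=12.100
Op 4: GROUND 2: Q2=0; energy lost=1.280
Total dissipated: 22.380 μJ

Answer: 22.38 μJ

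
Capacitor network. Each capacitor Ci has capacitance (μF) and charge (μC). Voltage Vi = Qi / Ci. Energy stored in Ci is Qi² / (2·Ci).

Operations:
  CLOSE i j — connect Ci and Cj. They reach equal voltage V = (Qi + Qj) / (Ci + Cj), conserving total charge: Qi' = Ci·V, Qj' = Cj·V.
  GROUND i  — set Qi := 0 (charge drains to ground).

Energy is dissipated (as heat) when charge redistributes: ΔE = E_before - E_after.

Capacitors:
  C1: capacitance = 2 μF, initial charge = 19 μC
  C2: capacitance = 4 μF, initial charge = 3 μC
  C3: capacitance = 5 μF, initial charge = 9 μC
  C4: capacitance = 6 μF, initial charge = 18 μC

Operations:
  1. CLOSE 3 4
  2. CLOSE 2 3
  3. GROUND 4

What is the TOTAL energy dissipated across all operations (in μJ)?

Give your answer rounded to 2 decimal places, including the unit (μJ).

Initial: C1(2μF, Q=19μC, V=9.50V), C2(4μF, Q=3μC, V=0.75V), C3(5μF, Q=9μC, V=1.80V), C4(6μF, Q=18μC, V=3.00V)
Op 1: CLOSE 3-4: Q_total=27.00, C_total=11.00, V=2.45; Q3=12.27, Q4=14.73; dissipated=1.964
Op 2: CLOSE 2-3: Q_total=15.27, C_total=9.00, V=1.70; Q2=6.79, Q3=8.48; dissipated=3.228
Op 3: GROUND 4: Q4=0; energy lost=18.074
Total dissipated: 23.266 μJ

Answer: 23.27 μJ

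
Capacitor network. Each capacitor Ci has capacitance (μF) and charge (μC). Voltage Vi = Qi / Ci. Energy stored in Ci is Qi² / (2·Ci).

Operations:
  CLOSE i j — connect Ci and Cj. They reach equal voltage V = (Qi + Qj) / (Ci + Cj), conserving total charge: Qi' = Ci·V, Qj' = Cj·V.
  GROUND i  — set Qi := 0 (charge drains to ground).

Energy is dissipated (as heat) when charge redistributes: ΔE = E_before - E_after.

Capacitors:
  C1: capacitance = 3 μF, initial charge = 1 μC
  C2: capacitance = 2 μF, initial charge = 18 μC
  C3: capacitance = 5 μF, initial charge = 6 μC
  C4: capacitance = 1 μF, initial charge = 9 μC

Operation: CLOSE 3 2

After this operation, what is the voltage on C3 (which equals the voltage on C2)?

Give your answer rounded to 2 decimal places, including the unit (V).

Initial: C1(3μF, Q=1μC, V=0.33V), C2(2μF, Q=18μC, V=9.00V), C3(5μF, Q=6μC, V=1.20V), C4(1μF, Q=9μC, V=9.00V)
Op 1: CLOSE 3-2: Q_total=24.00, C_total=7.00, V=3.43; Q3=17.14, Q2=6.86; dissipated=43.457

Answer: 3.43 V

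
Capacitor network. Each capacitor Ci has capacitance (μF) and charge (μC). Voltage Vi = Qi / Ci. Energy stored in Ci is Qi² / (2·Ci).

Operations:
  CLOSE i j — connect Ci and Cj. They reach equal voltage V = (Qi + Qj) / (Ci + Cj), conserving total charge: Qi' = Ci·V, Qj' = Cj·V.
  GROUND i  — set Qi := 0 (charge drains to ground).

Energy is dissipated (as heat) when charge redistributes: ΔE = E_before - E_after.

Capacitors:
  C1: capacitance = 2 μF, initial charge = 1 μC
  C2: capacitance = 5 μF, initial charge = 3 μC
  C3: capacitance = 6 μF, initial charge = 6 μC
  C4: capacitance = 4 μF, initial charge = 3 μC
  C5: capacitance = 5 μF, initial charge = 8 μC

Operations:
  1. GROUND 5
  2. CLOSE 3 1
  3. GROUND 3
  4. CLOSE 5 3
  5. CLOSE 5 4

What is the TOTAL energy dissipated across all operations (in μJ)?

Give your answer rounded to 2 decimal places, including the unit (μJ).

Answer: 9.51 μJ

Derivation:
Initial: C1(2μF, Q=1μC, V=0.50V), C2(5μF, Q=3μC, V=0.60V), C3(6μF, Q=6μC, V=1.00V), C4(4μF, Q=3μC, V=0.75V), C5(5μF, Q=8μC, V=1.60V)
Op 1: GROUND 5: Q5=0; energy lost=6.400
Op 2: CLOSE 3-1: Q_total=7.00, C_total=8.00, V=0.88; Q3=5.25, Q1=1.75; dissipated=0.188
Op 3: GROUND 3: Q3=0; energy lost=2.297
Op 4: CLOSE 5-3: Q_total=0.00, C_total=11.00, V=0.00; Q5=0.00, Q3=0.00; dissipated=0.000
Op 5: CLOSE 5-4: Q_total=3.00, C_total=9.00, V=0.33; Q5=1.67, Q4=1.33; dissipated=0.625
Total dissipated: 9.509 μJ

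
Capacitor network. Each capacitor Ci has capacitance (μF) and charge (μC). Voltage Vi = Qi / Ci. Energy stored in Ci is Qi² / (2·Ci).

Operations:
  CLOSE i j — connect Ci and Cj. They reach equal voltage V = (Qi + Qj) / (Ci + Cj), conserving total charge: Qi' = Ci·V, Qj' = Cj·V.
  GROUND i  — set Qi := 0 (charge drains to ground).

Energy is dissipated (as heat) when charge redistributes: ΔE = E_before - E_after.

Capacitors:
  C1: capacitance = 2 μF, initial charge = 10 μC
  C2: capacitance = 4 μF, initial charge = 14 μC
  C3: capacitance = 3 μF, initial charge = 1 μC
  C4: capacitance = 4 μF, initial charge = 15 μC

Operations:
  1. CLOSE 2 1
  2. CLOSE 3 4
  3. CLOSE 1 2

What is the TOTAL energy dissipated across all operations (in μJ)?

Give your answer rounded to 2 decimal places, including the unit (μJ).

Answer: 11.51 μJ

Derivation:
Initial: C1(2μF, Q=10μC, V=5.00V), C2(4μF, Q=14μC, V=3.50V), C3(3μF, Q=1μC, V=0.33V), C4(4μF, Q=15μC, V=3.75V)
Op 1: CLOSE 2-1: Q_total=24.00, C_total=6.00, V=4.00; Q2=16.00, Q1=8.00; dissipated=1.500
Op 2: CLOSE 3-4: Q_total=16.00, C_total=7.00, V=2.29; Q3=6.86, Q4=9.14; dissipated=10.006
Op 3: CLOSE 1-2: Q_total=24.00, C_total=6.00, V=4.00; Q1=8.00, Q2=16.00; dissipated=0.000
Total dissipated: 11.506 μJ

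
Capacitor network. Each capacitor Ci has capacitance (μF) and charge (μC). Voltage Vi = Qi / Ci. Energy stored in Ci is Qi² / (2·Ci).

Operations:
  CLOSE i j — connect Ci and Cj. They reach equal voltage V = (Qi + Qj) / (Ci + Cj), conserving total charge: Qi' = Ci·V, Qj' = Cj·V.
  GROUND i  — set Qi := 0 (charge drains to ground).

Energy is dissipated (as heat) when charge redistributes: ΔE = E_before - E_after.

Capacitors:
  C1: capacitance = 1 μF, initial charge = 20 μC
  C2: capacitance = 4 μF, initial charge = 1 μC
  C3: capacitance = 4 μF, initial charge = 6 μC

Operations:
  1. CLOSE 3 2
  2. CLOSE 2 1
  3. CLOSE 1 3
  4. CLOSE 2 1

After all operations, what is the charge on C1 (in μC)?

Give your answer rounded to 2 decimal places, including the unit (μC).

Answer: 4.09 μC

Derivation:
Initial: C1(1μF, Q=20μC, V=20.00V), C2(4μF, Q=1μC, V=0.25V), C3(4μF, Q=6μC, V=1.50V)
Op 1: CLOSE 3-2: Q_total=7.00, C_total=8.00, V=0.88; Q3=3.50, Q2=3.50; dissipated=1.562
Op 2: CLOSE 2-1: Q_total=23.50, C_total=5.00, V=4.70; Q2=18.80, Q1=4.70; dissipated=146.306
Op 3: CLOSE 1-3: Q_total=8.20, C_total=5.00, V=1.64; Q1=1.64, Q3=6.56; dissipated=5.852
Op 4: CLOSE 2-1: Q_total=20.44, C_total=5.00, V=4.09; Q2=16.35, Q1=4.09; dissipated=3.745
Final charges: Q1=4.09, Q2=16.35, Q3=6.56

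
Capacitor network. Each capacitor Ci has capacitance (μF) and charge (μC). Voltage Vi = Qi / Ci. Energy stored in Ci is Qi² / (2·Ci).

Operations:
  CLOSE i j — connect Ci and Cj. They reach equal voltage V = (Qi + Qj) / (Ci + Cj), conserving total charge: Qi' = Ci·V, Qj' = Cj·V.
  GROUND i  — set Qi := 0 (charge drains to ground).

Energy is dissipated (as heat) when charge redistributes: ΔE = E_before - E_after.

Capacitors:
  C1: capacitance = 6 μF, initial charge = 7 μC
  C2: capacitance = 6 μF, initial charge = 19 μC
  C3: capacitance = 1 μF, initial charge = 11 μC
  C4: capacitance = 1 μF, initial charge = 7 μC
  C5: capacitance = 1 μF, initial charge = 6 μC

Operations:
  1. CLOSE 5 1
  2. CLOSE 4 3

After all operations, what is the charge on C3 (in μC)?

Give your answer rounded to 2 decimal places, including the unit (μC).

Answer: 9.00 μC

Derivation:
Initial: C1(6μF, Q=7μC, V=1.17V), C2(6μF, Q=19μC, V=3.17V), C3(1μF, Q=11μC, V=11.00V), C4(1μF, Q=7μC, V=7.00V), C5(1μF, Q=6μC, V=6.00V)
Op 1: CLOSE 5-1: Q_total=13.00, C_total=7.00, V=1.86; Q5=1.86, Q1=11.14; dissipated=10.012
Op 2: CLOSE 4-3: Q_total=18.00, C_total=2.00, V=9.00; Q4=9.00, Q3=9.00; dissipated=4.000
Final charges: Q1=11.14, Q2=19.00, Q3=9.00, Q4=9.00, Q5=1.86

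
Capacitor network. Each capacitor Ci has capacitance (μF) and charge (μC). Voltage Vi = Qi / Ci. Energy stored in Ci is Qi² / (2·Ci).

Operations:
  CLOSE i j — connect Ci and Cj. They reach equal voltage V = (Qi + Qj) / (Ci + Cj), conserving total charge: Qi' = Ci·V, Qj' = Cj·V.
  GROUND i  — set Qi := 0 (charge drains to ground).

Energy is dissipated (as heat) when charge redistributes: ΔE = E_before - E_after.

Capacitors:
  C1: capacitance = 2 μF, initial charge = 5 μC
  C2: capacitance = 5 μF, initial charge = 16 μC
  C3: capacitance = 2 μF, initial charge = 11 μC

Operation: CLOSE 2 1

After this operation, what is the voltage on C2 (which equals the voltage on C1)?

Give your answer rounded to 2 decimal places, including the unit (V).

Answer: 3.00 V

Derivation:
Initial: C1(2μF, Q=5μC, V=2.50V), C2(5μF, Q=16μC, V=3.20V), C3(2μF, Q=11μC, V=5.50V)
Op 1: CLOSE 2-1: Q_total=21.00, C_total=7.00, V=3.00; Q2=15.00, Q1=6.00; dissipated=0.350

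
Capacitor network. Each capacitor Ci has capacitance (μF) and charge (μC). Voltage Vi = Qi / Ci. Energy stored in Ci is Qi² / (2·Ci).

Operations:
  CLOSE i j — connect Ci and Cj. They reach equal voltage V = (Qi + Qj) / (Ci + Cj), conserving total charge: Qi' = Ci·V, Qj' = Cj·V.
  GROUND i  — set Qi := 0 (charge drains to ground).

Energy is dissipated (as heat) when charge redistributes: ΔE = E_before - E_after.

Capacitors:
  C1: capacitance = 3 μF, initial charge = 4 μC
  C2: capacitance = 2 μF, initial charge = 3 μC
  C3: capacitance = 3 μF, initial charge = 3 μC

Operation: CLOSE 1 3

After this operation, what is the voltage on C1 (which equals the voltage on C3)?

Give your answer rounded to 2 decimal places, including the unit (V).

Answer: 1.17 V

Derivation:
Initial: C1(3μF, Q=4μC, V=1.33V), C2(2μF, Q=3μC, V=1.50V), C3(3μF, Q=3μC, V=1.00V)
Op 1: CLOSE 1-3: Q_total=7.00, C_total=6.00, V=1.17; Q1=3.50, Q3=3.50; dissipated=0.083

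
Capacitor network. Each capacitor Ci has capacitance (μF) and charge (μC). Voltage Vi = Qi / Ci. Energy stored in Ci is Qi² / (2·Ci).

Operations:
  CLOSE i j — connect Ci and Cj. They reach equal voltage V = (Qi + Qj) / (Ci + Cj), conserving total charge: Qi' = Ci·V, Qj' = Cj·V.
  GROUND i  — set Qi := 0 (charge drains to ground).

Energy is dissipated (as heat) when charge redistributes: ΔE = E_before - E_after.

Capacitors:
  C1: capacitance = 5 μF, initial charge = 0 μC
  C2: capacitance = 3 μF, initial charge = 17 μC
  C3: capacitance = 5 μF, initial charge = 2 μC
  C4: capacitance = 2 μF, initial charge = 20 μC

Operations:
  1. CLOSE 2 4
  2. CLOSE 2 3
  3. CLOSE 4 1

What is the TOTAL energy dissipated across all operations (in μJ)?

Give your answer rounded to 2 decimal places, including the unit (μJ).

Answer: 96.32 μJ

Derivation:
Initial: C1(5μF, Q=0μC, V=0.00V), C2(3μF, Q=17μC, V=5.67V), C3(5μF, Q=2μC, V=0.40V), C4(2μF, Q=20μC, V=10.00V)
Op 1: CLOSE 2-4: Q_total=37.00, C_total=5.00, V=7.40; Q2=22.20, Q4=14.80; dissipated=11.267
Op 2: CLOSE 2-3: Q_total=24.20, C_total=8.00, V=3.02; Q2=9.07, Q3=15.12; dissipated=45.938
Op 3: CLOSE 4-1: Q_total=14.80, C_total=7.00, V=2.11; Q4=4.23, Q1=10.57; dissipated=39.114
Total dissipated: 96.318 μJ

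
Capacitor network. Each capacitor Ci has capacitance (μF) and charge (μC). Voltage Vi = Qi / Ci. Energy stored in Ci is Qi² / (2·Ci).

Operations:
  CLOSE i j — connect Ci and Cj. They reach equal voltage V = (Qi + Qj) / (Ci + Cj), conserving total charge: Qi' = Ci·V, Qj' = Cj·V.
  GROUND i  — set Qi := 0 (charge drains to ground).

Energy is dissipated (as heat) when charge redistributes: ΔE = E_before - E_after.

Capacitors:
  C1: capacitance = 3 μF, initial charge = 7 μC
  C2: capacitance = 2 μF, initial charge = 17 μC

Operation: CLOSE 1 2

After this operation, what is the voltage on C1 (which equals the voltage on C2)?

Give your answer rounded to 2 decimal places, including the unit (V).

Answer: 4.80 V

Derivation:
Initial: C1(3μF, Q=7μC, V=2.33V), C2(2μF, Q=17μC, V=8.50V)
Op 1: CLOSE 1-2: Q_total=24.00, C_total=5.00, V=4.80; Q1=14.40, Q2=9.60; dissipated=22.817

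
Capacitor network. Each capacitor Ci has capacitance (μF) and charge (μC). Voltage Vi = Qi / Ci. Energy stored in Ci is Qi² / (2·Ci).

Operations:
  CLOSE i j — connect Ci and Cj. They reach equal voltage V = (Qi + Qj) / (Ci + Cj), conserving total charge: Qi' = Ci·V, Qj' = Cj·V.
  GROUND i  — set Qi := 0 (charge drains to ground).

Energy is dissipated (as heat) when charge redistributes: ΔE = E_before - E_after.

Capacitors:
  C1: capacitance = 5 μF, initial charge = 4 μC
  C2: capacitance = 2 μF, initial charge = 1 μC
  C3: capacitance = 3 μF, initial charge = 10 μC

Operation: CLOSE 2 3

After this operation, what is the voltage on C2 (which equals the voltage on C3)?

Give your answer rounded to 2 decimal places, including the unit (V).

Answer: 2.20 V

Derivation:
Initial: C1(5μF, Q=4μC, V=0.80V), C2(2μF, Q=1μC, V=0.50V), C3(3μF, Q=10μC, V=3.33V)
Op 1: CLOSE 2-3: Q_total=11.00, C_total=5.00, V=2.20; Q2=4.40, Q3=6.60; dissipated=4.817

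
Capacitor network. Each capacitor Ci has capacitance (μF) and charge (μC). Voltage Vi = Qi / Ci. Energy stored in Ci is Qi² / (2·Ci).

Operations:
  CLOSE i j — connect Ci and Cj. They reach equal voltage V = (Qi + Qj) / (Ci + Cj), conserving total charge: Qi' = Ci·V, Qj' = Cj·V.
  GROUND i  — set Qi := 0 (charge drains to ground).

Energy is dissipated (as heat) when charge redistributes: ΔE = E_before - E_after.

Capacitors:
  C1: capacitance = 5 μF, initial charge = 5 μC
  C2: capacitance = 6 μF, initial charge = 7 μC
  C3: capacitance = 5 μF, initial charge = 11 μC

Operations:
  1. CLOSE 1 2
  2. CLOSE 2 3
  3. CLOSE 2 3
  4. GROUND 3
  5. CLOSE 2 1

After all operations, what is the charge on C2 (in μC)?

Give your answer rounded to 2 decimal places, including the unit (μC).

Initial: C1(5μF, Q=5μC, V=1.00V), C2(6μF, Q=7μC, V=1.17V), C3(5μF, Q=11μC, V=2.20V)
Op 1: CLOSE 1-2: Q_total=12.00, C_total=11.00, V=1.09; Q1=5.45, Q2=6.55; dissipated=0.038
Op 2: CLOSE 2-3: Q_total=17.55, C_total=11.00, V=1.60; Q2=9.57, Q3=7.98; dissipated=1.677
Op 3: CLOSE 2-3: Q_total=17.55, C_total=11.00, V=1.60; Q2=9.57, Q3=7.98; dissipated=0.000
Op 4: GROUND 3: Q3=0; energy lost=6.360
Op 5: CLOSE 2-1: Q_total=15.02, C_total=11.00, V=1.37; Q2=8.20, Q1=6.83; dissipated=0.347
Final charges: Q1=6.83, Q2=8.20, Q3=0.00

Answer: 8.20 μC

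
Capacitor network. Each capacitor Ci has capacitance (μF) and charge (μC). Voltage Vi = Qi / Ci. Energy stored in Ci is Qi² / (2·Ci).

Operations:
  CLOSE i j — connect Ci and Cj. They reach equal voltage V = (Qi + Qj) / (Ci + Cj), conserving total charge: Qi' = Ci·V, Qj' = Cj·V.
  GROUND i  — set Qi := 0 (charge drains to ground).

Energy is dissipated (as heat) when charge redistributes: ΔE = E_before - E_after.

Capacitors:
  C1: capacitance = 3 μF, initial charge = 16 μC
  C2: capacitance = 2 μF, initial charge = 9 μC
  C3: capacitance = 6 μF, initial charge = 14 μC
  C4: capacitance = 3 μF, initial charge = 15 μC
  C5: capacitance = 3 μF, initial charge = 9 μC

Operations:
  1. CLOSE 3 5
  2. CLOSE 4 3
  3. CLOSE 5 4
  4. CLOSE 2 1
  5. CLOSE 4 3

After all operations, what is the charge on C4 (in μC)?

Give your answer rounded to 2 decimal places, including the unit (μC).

Answer: 9.70 μC

Derivation:
Initial: C1(3μF, Q=16μC, V=5.33V), C2(2μF, Q=9μC, V=4.50V), C3(6μF, Q=14μC, V=2.33V), C4(3μF, Q=15μC, V=5.00V), C5(3μF, Q=9μC, V=3.00V)
Op 1: CLOSE 3-5: Q_total=23.00, C_total=9.00, V=2.56; Q3=15.33, Q5=7.67; dissipated=0.444
Op 2: CLOSE 4-3: Q_total=30.33, C_total=9.00, V=3.37; Q4=10.11, Q3=20.22; dissipated=5.975
Op 3: CLOSE 5-4: Q_total=17.78, C_total=6.00, V=2.96; Q5=8.89, Q4=8.89; dissipated=0.498
Op 4: CLOSE 2-1: Q_total=25.00, C_total=5.00, V=5.00; Q2=10.00, Q1=15.00; dissipated=0.417
Op 5: CLOSE 4-3: Q_total=29.11, C_total=9.00, V=3.23; Q4=9.70, Q3=19.41; dissipated=0.166
Final charges: Q1=15.00, Q2=10.00, Q3=19.41, Q4=9.70, Q5=8.89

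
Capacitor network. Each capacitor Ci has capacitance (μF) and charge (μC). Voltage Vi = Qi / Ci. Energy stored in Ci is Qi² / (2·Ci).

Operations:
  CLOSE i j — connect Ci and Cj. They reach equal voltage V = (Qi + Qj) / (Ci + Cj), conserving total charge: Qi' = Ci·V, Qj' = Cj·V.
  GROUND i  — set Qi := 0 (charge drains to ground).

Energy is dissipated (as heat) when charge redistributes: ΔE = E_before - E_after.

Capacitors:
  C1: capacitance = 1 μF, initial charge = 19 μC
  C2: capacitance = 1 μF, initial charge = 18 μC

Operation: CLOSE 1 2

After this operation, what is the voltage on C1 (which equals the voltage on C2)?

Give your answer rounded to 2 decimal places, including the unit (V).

Answer: 18.50 V

Derivation:
Initial: C1(1μF, Q=19μC, V=19.00V), C2(1μF, Q=18μC, V=18.00V)
Op 1: CLOSE 1-2: Q_total=37.00, C_total=2.00, V=18.50; Q1=18.50, Q2=18.50; dissipated=0.250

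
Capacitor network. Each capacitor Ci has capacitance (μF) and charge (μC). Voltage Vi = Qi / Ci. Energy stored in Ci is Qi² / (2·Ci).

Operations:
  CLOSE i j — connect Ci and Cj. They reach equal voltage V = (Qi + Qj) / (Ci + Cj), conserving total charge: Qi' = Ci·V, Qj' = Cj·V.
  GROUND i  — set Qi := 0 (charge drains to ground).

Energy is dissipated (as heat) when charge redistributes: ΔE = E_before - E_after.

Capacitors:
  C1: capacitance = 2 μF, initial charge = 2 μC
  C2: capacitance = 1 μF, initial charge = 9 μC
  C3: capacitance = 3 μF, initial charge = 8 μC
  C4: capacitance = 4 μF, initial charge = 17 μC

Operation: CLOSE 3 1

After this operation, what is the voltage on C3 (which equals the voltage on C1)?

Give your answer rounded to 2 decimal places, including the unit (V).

Initial: C1(2μF, Q=2μC, V=1.00V), C2(1μF, Q=9μC, V=9.00V), C3(3μF, Q=8μC, V=2.67V), C4(4μF, Q=17μC, V=4.25V)
Op 1: CLOSE 3-1: Q_total=10.00, C_total=5.00, V=2.00; Q3=6.00, Q1=4.00; dissipated=1.667

Answer: 2.00 V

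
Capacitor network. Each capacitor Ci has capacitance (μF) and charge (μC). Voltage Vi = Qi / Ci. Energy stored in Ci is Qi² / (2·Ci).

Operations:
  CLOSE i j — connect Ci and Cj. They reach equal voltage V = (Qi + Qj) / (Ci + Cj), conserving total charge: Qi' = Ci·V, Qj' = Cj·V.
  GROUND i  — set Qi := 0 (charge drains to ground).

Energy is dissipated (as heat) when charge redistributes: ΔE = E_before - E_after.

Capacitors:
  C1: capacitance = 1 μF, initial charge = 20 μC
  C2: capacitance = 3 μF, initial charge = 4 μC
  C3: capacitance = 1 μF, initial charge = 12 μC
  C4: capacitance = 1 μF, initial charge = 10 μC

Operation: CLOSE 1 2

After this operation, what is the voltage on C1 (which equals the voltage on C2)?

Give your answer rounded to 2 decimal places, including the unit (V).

Initial: C1(1μF, Q=20μC, V=20.00V), C2(3μF, Q=4μC, V=1.33V), C3(1μF, Q=12μC, V=12.00V), C4(1μF, Q=10μC, V=10.00V)
Op 1: CLOSE 1-2: Q_total=24.00, C_total=4.00, V=6.00; Q1=6.00, Q2=18.00; dissipated=130.667

Answer: 6.00 V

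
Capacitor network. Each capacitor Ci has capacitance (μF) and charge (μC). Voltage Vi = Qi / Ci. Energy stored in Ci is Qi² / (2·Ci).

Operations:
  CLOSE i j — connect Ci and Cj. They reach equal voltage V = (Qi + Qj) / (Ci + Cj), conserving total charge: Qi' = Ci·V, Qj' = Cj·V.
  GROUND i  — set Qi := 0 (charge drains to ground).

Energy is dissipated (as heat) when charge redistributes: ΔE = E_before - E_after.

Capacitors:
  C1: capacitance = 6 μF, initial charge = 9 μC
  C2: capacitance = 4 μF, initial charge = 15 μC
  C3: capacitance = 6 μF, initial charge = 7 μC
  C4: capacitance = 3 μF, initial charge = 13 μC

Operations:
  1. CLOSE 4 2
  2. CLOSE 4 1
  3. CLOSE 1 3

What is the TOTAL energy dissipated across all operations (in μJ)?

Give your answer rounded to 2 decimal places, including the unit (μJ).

Initial: C1(6μF, Q=9μC, V=1.50V), C2(4μF, Q=15μC, V=3.75V), C3(6μF, Q=7μC, V=1.17V), C4(3μF, Q=13μC, V=4.33V)
Op 1: CLOSE 4-2: Q_total=28.00, C_total=7.00, V=4.00; Q4=12.00, Q2=16.00; dissipated=0.292
Op 2: CLOSE 4-1: Q_total=21.00, C_total=9.00, V=2.33; Q4=7.00, Q1=14.00; dissipated=6.250
Op 3: CLOSE 1-3: Q_total=21.00, C_total=12.00, V=1.75; Q1=10.50, Q3=10.50; dissipated=2.042
Total dissipated: 8.583 μJ

Answer: 8.58 μJ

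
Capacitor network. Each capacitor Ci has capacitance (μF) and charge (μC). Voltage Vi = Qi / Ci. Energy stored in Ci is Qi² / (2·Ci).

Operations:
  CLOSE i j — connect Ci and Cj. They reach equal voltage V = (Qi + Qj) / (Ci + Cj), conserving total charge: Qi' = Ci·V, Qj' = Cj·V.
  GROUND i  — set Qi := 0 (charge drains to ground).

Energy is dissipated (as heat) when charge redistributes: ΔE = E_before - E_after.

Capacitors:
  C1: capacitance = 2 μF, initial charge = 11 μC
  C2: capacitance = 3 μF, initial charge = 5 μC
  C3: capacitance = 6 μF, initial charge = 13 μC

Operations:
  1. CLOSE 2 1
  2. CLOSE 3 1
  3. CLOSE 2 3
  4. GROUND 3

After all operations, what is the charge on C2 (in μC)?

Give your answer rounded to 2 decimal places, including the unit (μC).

Initial: C1(2μF, Q=11μC, V=5.50V), C2(3μF, Q=5μC, V=1.67V), C3(6μF, Q=13μC, V=2.17V)
Op 1: CLOSE 2-1: Q_total=16.00, C_total=5.00, V=3.20; Q2=9.60, Q1=6.40; dissipated=8.817
Op 2: CLOSE 3-1: Q_total=19.40, C_total=8.00, V=2.42; Q3=14.55, Q1=4.85; dissipated=0.801
Op 3: CLOSE 2-3: Q_total=24.15, C_total=9.00, V=2.68; Q2=8.05, Q3=16.10; dissipated=0.601
Op 4: GROUND 3: Q3=0; energy lost=21.601
Final charges: Q1=4.85, Q2=8.05, Q3=0.00

Answer: 8.05 μC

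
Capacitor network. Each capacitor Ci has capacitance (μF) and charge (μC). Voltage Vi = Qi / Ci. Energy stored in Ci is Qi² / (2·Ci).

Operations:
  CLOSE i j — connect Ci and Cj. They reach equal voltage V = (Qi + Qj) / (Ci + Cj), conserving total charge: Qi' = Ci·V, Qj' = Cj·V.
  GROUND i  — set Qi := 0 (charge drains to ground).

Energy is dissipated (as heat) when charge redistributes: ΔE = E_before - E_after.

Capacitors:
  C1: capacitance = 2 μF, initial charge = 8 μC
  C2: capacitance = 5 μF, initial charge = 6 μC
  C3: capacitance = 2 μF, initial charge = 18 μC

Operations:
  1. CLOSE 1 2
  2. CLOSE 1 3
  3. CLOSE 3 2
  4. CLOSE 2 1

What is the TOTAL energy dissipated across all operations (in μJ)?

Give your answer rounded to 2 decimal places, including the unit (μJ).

Initial: C1(2μF, Q=8μC, V=4.00V), C2(5μF, Q=6μC, V=1.20V), C3(2μF, Q=18μC, V=9.00V)
Op 1: CLOSE 1-2: Q_total=14.00, C_total=7.00, V=2.00; Q1=4.00, Q2=10.00; dissipated=5.600
Op 2: CLOSE 1-3: Q_total=22.00, C_total=4.00, V=5.50; Q1=11.00, Q3=11.00; dissipated=24.500
Op 3: CLOSE 3-2: Q_total=21.00, C_total=7.00, V=3.00; Q3=6.00, Q2=15.00; dissipated=8.750
Op 4: CLOSE 2-1: Q_total=26.00, C_total=7.00, V=3.71; Q2=18.57, Q1=7.43; dissipated=4.464
Total dissipated: 43.314 μJ

Answer: 43.31 μJ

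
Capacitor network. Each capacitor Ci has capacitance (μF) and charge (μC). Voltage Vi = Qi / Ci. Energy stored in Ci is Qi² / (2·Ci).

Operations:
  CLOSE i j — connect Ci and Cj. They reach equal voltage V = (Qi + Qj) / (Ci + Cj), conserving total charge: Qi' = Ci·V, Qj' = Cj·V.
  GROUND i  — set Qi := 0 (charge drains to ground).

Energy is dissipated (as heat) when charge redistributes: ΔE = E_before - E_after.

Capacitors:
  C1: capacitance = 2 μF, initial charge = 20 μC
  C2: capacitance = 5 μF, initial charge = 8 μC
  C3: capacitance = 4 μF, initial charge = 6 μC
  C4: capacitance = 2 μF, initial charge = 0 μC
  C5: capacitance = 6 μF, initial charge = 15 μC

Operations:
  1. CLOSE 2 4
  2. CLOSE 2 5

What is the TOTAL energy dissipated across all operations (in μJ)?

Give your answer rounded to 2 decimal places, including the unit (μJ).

Answer: 4.34 μJ

Derivation:
Initial: C1(2μF, Q=20μC, V=10.00V), C2(5μF, Q=8μC, V=1.60V), C3(4μF, Q=6μC, V=1.50V), C4(2μF, Q=0μC, V=0.00V), C5(6μF, Q=15μC, V=2.50V)
Op 1: CLOSE 2-4: Q_total=8.00, C_total=7.00, V=1.14; Q2=5.71, Q4=2.29; dissipated=1.829
Op 2: CLOSE 2-5: Q_total=20.71, C_total=11.00, V=1.88; Q2=9.42, Q5=11.30; dissipated=2.512
Total dissipated: 4.340 μJ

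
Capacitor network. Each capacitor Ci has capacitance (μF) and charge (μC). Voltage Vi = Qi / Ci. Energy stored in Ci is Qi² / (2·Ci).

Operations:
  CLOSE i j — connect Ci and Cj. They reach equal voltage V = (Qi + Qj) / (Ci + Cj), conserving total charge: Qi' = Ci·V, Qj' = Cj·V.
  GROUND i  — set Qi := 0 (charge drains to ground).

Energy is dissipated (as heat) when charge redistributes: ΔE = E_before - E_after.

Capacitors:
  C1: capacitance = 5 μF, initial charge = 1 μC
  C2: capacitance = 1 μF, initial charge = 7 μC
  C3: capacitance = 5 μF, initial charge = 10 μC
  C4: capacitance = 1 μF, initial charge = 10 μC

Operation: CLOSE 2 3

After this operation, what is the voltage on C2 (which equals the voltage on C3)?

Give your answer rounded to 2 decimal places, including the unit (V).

Initial: C1(5μF, Q=1μC, V=0.20V), C2(1μF, Q=7μC, V=7.00V), C3(5μF, Q=10μC, V=2.00V), C4(1μF, Q=10μC, V=10.00V)
Op 1: CLOSE 2-3: Q_total=17.00, C_total=6.00, V=2.83; Q2=2.83, Q3=14.17; dissipated=10.417

Answer: 2.83 V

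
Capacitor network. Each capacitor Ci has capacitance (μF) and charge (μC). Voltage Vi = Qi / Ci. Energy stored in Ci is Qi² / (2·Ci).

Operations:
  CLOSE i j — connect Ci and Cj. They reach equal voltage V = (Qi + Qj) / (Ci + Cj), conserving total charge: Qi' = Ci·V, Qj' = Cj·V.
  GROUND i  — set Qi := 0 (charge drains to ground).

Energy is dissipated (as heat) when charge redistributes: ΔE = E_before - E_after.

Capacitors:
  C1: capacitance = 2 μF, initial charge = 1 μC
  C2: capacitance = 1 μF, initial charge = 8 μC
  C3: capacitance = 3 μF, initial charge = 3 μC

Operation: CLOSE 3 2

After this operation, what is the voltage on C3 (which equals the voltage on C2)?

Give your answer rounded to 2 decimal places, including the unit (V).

Initial: C1(2μF, Q=1μC, V=0.50V), C2(1μF, Q=8μC, V=8.00V), C3(3μF, Q=3μC, V=1.00V)
Op 1: CLOSE 3-2: Q_total=11.00, C_total=4.00, V=2.75; Q3=8.25, Q2=2.75; dissipated=18.375

Answer: 2.75 V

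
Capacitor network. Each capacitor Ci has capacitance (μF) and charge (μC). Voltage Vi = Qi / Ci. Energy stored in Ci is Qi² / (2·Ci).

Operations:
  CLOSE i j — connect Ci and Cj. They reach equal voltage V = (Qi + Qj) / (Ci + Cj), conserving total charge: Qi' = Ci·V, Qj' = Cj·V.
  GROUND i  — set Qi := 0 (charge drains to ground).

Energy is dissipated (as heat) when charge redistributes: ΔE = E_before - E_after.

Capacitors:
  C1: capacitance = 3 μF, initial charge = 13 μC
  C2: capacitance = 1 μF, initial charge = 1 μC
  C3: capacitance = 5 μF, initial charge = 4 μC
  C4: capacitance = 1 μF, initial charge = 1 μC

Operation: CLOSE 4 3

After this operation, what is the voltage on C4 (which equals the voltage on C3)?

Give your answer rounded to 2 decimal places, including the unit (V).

Initial: C1(3μF, Q=13μC, V=4.33V), C2(1μF, Q=1μC, V=1.00V), C3(5μF, Q=4μC, V=0.80V), C4(1μF, Q=1μC, V=1.00V)
Op 1: CLOSE 4-3: Q_total=5.00, C_total=6.00, V=0.83; Q4=0.83, Q3=4.17; dissipated=0.017

Answer: 0.83 V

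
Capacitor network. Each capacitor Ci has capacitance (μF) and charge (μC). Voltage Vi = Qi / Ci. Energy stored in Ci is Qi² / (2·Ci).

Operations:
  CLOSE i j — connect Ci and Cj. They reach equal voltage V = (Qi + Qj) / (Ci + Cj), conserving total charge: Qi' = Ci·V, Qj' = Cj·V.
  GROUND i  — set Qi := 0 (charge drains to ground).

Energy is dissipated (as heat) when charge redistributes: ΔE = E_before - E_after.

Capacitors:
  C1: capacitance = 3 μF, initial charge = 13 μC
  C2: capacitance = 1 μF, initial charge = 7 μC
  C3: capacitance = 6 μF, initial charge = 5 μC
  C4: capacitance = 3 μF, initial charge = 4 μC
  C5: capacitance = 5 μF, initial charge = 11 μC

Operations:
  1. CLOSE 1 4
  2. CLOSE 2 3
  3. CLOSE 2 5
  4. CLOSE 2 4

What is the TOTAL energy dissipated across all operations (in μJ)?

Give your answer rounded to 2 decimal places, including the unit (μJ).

Initial: C1(3μF, Q=13μC, V=4.33V), C2(1μF, Q=7μC, V=7.00V), C3(6μF, Q=5μC, V=0.83V), C4(3μF, Q=4μC, V=1.33V), C5(5μF, Q=11μC, V=2.20V)
Op 1: CLOSE 1-4: Q_total=17.00, C_total=6.00, V=2.83; Q1=8.50, Q4=8.50; dissipated=6.750
Op 2: CLOSE 2-3: Q_total=12.00, C_total=7.00, V=1.71; Q2=1.71, Q3=10.29; dissipated=16.298
Op 3: CLOSE 2-5: Q_total=12.71, C_total=6.00, V=2.12; Q2=2.12, Q5=10.60; dissipated=0.098
Op 4: CLOSE 2-4: Q_total=10.62, C_total=4.00, V=2.65; Q2=2.65, Q4=7.96; dissipated=0.191
Total dissipated: 23.337 μJ

Answer: 23.34 μJ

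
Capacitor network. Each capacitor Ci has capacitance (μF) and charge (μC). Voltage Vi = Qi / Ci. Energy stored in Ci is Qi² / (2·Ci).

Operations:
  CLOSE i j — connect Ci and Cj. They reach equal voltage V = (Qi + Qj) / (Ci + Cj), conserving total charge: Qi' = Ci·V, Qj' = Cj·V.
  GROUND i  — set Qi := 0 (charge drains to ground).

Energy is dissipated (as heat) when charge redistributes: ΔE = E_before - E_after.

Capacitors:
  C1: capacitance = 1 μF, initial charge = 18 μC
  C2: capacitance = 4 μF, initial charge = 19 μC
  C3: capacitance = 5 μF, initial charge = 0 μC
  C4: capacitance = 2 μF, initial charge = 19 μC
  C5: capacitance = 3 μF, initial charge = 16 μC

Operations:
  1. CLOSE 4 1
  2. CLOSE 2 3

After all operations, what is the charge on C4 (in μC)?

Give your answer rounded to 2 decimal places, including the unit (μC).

Initial: C1(1μF, Q=18μC, V=18.00V), C2(4μF, Q=19μC, V=4.75V), C3(5μF, Q=0μC, V=0.00V), C4(2μF, Q=19μC, V=9.50V), C5(3μF, Q=16μC, V=5.33V)
Op 1: CLOSE 4-1: Q_total=37.00, C_total=3.00, V=12.33; Q4=24.67, Q1=12.33; dissipated=24.083
Op 2: CLOSE 2-3: Q_total=19.00, C_total=9.00, V=2.11; Q2=8.44, Q3=10.56; dissipated=25.069
Final charges: Q1=12.33, Q2=8.44, Q3=10.56, Q4=24.67, Q5=16.00

Answer: 24.67 μC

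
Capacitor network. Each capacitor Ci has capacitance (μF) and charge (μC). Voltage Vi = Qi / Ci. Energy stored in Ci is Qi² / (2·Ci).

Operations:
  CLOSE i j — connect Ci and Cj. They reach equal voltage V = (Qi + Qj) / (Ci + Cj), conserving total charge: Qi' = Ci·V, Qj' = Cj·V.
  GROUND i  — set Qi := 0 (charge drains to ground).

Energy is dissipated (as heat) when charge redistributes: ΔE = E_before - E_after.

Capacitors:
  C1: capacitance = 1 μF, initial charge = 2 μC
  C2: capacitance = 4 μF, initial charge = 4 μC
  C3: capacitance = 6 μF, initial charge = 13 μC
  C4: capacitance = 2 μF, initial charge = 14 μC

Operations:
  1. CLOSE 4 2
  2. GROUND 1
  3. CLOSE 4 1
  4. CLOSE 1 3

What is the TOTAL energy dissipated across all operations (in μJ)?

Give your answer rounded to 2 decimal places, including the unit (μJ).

Answer: 29.01 μJ

Derivation:
Initial: C1(1μF, Q=2μC, V=2.00V), C2(4μF, Q=4μC, V=1.00V), C3(6μF, Q=13μC, V=2.17V), C4(2μF, Q=14μC, V=7.00V)
Op 1: CLOSE 4-2: Q_total=18.00, C_total=6.00, V=3.00; Q4=6.00, Q2=12.00; dissipated=24.000
Op 2: GROUND 1: Q1=0; energy lost=2.000
Op 3: CLOSE 4-1: Q_total=6.00, C_total=3.00, V=2.00; Q4=4.00, Q1=2.00; dissipated=3.000
Op 4: CLOSE 1-3: Q_total=15.00, C_total=7.00, V=2.14; Q1=2.14, Q3=12.86; dissipated=0.012
Total dissipated: 29.012 μJ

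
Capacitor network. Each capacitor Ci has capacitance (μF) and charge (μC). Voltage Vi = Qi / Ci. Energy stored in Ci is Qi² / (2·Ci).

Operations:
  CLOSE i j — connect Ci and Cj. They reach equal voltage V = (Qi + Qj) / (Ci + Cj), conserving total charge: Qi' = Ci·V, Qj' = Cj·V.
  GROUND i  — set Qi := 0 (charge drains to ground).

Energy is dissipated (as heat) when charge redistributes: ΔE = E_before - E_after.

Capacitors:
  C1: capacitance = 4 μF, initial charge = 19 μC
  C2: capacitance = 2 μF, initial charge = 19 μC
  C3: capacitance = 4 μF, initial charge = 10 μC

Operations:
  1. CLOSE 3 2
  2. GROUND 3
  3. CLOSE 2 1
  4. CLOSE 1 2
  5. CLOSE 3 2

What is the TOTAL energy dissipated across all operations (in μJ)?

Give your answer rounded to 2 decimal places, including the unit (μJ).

Answer: 94.61 μJ

Derivation:
Initial: C1(4μF, Q=19μC, V=4.75V), C2(2μF, Q=19μC, V=9.50V), C3(4μF, Q=10μC, V=2.50V)
Op 1: CLOSE 3-2: Q_total=29.00, C_total=6.00, V=4.83; Q3=19.33, Q2=9.67; dissipated=32.667
Op 2: GROUND 3: Q3=0; energy lost=46.722
Op 3: CLOSE 2-1: Q_total=28.67, C_total=6.00, V=4.78; Q2=9.56, Q1=19.11; dissipated=0.005
Op 4: CLOSE 1-2: Q_total=28.67, C_total=6.00, V=4.78; Q1=19.11, Q2=9.56; dissipated=0.000
Op 5: CLOSE 3-2: Q_total=9.56, C_total=6.00, V=1.59; Q3=6.37, Q2=3.19; dissipated=15.218
Total dissipated: 94.612 μJ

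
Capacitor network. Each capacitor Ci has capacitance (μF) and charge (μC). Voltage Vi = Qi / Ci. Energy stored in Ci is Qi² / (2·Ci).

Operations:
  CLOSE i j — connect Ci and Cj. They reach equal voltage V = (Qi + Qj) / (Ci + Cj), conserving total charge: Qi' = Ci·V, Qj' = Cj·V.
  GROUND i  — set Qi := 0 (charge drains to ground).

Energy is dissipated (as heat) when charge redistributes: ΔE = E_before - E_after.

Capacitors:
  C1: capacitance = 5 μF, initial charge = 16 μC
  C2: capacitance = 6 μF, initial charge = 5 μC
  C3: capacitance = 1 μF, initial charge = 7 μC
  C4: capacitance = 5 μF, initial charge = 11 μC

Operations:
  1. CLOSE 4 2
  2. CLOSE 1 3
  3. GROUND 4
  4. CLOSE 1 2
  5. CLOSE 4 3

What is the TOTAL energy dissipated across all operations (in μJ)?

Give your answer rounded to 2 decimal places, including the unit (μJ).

Initial: C1(5μF, Q=16μC, V=3.20V), C2(6μF, Q=5μC, V=0.83V), C3(1μF, Q=7μC, V=7.00V), C4(5μF, Q=11μC, V=2.20V)
Op 1: CLOSE 4-2: Q_total=16.00, C_total=11.00, V=1.45; Q4=7.27, Q2=8.73; dissipated=2.547
Op 2: CLOSE 1-3: Q_total=23.00, C_total=6.00, V=3.83; Q1=19.17, Q3=3.83; dissipated=6.017
Op 3: GROUND 4: Q4=0; energy lost=5.289
Op 4: CLOSE 1-2: Q_total=27.89, C_total=11.00, V=2.54; Q1=12.68, Q2=15.21; dissipated=7.716
Op 5: CLOSE 4-3: Q_total=3.83, C_total=6.00, V=0.64; Q4=3.19, Q3=0.64; dissipated=6.123
Total dissipated: 27.692 μJ

Answer: 27.69 μJ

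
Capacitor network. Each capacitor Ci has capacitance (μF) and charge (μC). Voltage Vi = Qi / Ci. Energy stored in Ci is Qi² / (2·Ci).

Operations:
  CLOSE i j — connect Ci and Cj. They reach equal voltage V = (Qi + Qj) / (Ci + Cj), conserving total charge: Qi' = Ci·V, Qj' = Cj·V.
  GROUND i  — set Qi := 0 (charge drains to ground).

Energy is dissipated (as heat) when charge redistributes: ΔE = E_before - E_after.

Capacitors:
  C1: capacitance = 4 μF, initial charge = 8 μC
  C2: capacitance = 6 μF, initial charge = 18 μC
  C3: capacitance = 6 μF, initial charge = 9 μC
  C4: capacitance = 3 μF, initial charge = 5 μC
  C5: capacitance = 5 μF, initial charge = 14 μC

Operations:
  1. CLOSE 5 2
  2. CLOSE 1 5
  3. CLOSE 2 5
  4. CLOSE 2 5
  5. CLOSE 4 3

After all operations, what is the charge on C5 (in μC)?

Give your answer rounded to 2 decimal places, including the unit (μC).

Initial: C1(4μF, Q=8μC, V=2.00V), C2(6μF, Q=18μC, V=3.00V), C3(6μF, Q=9μC, V=1.50V), C4(3μF, Q=5μC, V=1.67V), C5(5μF, Q=14μC, V=2.80V)
Op 1: CLOSE 5-2: Q_total=32.00, C_total=11.00, V=2.91; Q5=14.55, Q2=17.45; dissipated=0.055
Op 2: CLOSE 1-5: Q_total=22.55, C_total=9.00, V=2.51; Q1=10.02, Q5=12.53; dissipated=0.918
Op 3: CLOSE 2-5: Q_total=29.98, C_total=11.00, V=2.73; Q2=16.35, Q5=13.63; dissipated=0.223
Op 4: CLOSE 2-5: Q_total=29.98, C_total=11.00, V=2.73; Q2=16.35, Q5=13.63; dissipated=0.000
Op 5: CLOSE 4-3: Q_total=14.00, C_total=9.00, V=1.56; Q4=4.67, Q3=9.33; dissipated=0.028
Final charges: Q1=10.02, Q2=16.35, Q3=9.33, Q4=4.67, Q5=13.63

Answer: 13.63 μC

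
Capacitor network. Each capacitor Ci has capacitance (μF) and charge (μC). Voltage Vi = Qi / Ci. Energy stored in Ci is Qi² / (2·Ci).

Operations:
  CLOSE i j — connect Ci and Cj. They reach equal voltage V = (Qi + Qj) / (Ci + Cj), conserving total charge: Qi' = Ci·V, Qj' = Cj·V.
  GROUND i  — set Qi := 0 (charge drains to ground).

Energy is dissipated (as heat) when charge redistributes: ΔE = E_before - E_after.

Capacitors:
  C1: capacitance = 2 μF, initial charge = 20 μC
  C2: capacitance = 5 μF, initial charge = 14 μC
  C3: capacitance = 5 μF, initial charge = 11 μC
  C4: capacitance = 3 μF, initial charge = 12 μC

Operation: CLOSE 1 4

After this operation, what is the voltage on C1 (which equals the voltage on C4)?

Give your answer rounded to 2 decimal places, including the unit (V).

Answer: 6.40 V

Derivation:
Initial: C1(2μF, Q=20μC, V=10.00V), C2(5μF, Q=14μC, V=2.80V), C3(5μF, Q=11μC, V=2.20V), C4(3μF, Q=12μC, V=4.00V)
Op 1: CLOSE 1-4: Q_total=32.00, C_total=5.00, V=6.40; Q1=12.80, Q4=19.20; dissipated=21.600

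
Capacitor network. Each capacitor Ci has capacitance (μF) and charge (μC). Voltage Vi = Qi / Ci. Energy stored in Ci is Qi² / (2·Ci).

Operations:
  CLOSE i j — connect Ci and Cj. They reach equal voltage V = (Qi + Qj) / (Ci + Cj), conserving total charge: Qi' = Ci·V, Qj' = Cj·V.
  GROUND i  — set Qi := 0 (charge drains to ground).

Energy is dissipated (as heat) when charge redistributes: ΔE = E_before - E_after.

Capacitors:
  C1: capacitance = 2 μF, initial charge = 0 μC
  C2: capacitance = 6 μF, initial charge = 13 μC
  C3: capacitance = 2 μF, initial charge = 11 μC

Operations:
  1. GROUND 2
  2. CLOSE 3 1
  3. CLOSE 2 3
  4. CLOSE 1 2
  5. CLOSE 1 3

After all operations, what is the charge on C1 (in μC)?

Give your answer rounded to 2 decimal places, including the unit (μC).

Answer: 1.89 μC

Derivation:
Initial: C1(2μF, Q=0μC, V=0.00V), C2(6μF, Q=13μC, V=2.17V), C3(2μF, Q=11μC, V=5.50V)
Op 1: GROUND 2: Q2=0; energy lost=14.083
Op 2: CLOSE 3-1: Q_total=11.00, C_total=4.00, V=2.75; Q3=5.50, Q1=5.50; dissipated=15.125
Op 3: CLOSE 2-3: Q_total=5.50, C_total=8.00, V=0.69; Q2=4.12, Q3=1.38; dissipated=5.672
Op 4: CLOSE 1-2: Q_total=9.62, C_total=8.00, V=1.20; Q1=2.41, Q2=7.22; dissipated=3.190
Op 5: CLOSE 1-3: Q_total=3.78, C_total=4.00, V=0.95; Q1=1.89, Q3=1.89; dissipated=0.133
Final charges: Q1=1.89, Q2=7.22, Q3=1.89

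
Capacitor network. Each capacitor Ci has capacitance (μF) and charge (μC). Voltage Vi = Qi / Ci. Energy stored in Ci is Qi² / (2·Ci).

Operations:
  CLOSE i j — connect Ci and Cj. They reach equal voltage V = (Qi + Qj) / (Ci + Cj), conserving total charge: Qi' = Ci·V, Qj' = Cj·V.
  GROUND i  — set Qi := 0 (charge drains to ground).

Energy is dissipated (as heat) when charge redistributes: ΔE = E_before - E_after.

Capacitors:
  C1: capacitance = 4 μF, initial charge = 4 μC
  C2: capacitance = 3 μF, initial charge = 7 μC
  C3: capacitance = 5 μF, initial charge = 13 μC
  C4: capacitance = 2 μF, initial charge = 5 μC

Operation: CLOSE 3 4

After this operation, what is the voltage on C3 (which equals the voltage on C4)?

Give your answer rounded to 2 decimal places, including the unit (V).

Answer: 2.57 V

Derivation:
Initial: C1(4μF, Q=4μC, V=1.00V), C2(3μF, Q=7μC, V=2.33V), C3(5μF, Q=13μC, V=2.60V), C4(2μF, Q=5μC, V=2.50V)
Op 1: CLOSE 3-4: Q_total=18.00, C_total=7.00, V=2.57; Q3=12.86, Q4=5.14; dissipated=0.007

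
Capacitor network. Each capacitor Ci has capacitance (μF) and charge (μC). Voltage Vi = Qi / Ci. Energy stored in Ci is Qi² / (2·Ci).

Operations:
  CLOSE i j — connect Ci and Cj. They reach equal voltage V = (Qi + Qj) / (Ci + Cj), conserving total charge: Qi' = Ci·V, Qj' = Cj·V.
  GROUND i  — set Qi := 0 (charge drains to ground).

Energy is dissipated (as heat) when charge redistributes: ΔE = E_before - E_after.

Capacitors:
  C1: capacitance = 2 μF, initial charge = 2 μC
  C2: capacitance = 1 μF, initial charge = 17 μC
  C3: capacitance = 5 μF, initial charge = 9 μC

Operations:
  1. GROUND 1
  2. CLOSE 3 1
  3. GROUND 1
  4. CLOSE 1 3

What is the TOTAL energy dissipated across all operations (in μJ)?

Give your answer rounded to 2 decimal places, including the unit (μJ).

Answer: 6.15 μJ

Derivation:
Initial: C1(2μF, Q=2μC, V=1.00V), C2(1μF, Q=17μC, V=17.00V), C3(5μF, Q=9μC, V=1.80V)
Op 1: GROUND 1: Q1=0; energy lost=1.000
Op 2: CLOSE 3-1: Q_total=9.00, C_total=7.00, V=1.29; Q3=6.43, Q1=2.57; dissipated=2.314
Op 3: GROUND 1: Q1=0; energy lost=1.653
Op 4: CLOSE 1-3: Q_total=6.43, C_total=7.00, V=0.92; Q1=1.84, Q3=4.59; dissipated=1.181
Total dissipated: 6.148 μJ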